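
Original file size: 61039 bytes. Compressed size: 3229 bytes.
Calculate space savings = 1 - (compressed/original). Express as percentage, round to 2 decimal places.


ratio = compressed/original = 3229/61039 = 0.052901
savings = 1 - ratio = 1 - 0.052901 = 0.947099
as a percentage: 0.947099 * 100 = 94.71%

Space savings = 1 - 3229/61039 = 94.71%


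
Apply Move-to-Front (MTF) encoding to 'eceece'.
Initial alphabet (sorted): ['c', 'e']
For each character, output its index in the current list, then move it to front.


MTF encoding:
'e': index 1 in ['c', 'e'] -> ['e', 'c']
'c': index 1 in ['e', 'c'] -> ['c', 'e']
'e': index 1 in ['c', 'e'] -> ['e', 'c']
'e': index 0 in ['e', 'c'] -> ['e', 'c']
'c': index 1 in ['e', 'c'] -> ['c', 'e']
'e': index 1 in ['c', 'e'] -> ['e', 'c']


Output: [1, 1, 1, 0, 1, 1]


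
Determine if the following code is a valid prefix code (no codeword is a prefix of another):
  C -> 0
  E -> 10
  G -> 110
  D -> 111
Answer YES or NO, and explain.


Checking each pair (does one codeword prefix another?):
  C='0' vs E='10': no prefix
  C='0' vs G='110': no prefix
  C='0' vs D='111': no prefix
  E='10' vs C='0': no prefix
  E='10' vs G='110': no prefix
  E='10' vs D='111': no prefix
  G='110' vs C='0': no prefix
  G='110' vs E='10': no prefix
  G='110' vs D='111': no prefix
  D='111' vs C='0': no prefix
  D='111' vs E='10': no prefix
  D='111' vs G='110': no prefix
No violation found over all pairs.

YES -- this is a valid prefix code. No codeword is a prefix of any other codeword.


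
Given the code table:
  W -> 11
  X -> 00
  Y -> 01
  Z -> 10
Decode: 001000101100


Decoding:
00 -> X
10 -> Z
00 -> X
10 -> Z
11 -> W
00 -> X


Result: XZXZWX


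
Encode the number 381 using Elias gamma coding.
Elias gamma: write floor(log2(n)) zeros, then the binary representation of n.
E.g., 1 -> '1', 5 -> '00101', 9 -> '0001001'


num_bits = floor(log2(381)) + 1 = 9
leading_zeros = num_bits - 1 = 8
binary(381) = 101111101

Elias gamma(381) = '00000000' + '101111101' = 00000000101111101 (17 bits)


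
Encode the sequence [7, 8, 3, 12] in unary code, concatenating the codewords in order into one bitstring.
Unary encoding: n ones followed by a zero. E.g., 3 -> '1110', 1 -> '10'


Encode each number as n ones followed by a terminating 0:
  7 -> 11111110 (8 bits)
  8 -> 111111110 (9 bits)
  3 -> 1110 (4 bits)
  12 -> 1111111111110 (13 bits)
Total length = 8 + 9 + 4 + 13 = 34 bits.

Unary([7, 8, 3, 12]) = 1111111011111111011101111111111110 (34 bits)


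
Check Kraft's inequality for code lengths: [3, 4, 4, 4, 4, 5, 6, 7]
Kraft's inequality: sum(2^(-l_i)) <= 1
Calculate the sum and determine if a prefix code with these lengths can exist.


Sum = 2^(-3) + 2^(-4) + 2^(-4) + 2^(-4) + 2^(-4) + 2^(-5) + 2^(-6) + 2^(-7)
    = 0.125 + 0.0625 + 0.0625 + 0.0625 + 0.0625 + 0.03125 + 0.015625 + 0.0078125
    = 55/128 = 0.4296875
Since 0.4296875 <= 1, Kraft's inequality IS satisfied.
A prefix code with these lengths CAN exist.

Kraft sum = 0.4296875. Satisfied.


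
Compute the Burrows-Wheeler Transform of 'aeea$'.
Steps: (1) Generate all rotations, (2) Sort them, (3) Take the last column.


Rotations (sorted):
  0: $aeea -> last char: a
  1: a$aee -> last char: e
  2: aeea$ -> last char: $
  3: ea$ae -> last char: e
  4: eea$a -> last char: a


BWT = ae$ea


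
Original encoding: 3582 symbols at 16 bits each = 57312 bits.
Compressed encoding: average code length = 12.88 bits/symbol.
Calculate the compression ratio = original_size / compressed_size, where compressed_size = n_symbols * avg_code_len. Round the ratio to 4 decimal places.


original_size = n_symbols * orig_bits = 3582 * 16 = 57312 bits
compressed_size = n_symbols * avg_code_len = 3582 * 12.88 = 46136.16 bits
ratio = original_size / compressed_size = 57312 / 46136.16 = 1.2422

Compression ratio = 1.2422


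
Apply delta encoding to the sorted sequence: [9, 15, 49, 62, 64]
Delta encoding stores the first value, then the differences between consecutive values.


First value: 9
Deltas:
  15 - 9 = 6
  49 - 15 = 34
  62 - 49 = 13
  64 - 62 = 2


Delta encoded: [9, 6, 34, 13, 2]


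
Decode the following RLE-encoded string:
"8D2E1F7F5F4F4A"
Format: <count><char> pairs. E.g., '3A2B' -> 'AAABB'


Expanding each <count><char> pair:
  8D -> 'DDDDDDDD'
  2E -> 'EE'
  1F -> 'F'
  7F -> 'FFFFFFF'
  5F -> 'FFFFF'
  4F -> 'FFFF'
  4A -> 'AAAA'

Decoded = DDDDDDDDEEFFFFFFFFFFFFFFFFFAAAA


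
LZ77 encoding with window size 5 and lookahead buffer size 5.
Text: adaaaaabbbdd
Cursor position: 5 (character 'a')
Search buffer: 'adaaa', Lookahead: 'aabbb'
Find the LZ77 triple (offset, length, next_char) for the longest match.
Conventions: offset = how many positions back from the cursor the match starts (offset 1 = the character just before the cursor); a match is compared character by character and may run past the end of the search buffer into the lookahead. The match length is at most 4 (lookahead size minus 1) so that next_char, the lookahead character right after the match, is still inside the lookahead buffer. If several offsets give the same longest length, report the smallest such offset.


Try each offset into the search buffer:
  offset=1 (pos 4, char 'a'): match length 2
  offset=2 (pos 3, char 'a'): match length 2
  offset=3 (pos 2, char 'a'): match length 2
  offset=4 (pos 1, char 'd'): match length 0
  offset=5 (pos 0, char 'a'): match length 1
Longest match has length 2, found at offsets 1, 2, 3; take the smallest, offset 1.
next_char = character at position 5 + 2 = 7 -> 'b'

Best match: offset=1, length=2 (matching 'aa' starting at position 4)
LZ77 triple: (1, 2, 'b')


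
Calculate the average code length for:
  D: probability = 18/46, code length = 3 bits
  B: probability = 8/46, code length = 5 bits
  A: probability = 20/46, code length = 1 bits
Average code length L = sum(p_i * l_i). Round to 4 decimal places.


Weighted contributions p_i * l_i:
  D: (18/46) * 3 = 54/46
  B: (8/46) * 5 = 40/46
  A: (20/46) * 1 = 20/46
Sum = (54 + 40 + 20)/46 = 114/46

L = 114/46 = 2.4783 bits/symbol


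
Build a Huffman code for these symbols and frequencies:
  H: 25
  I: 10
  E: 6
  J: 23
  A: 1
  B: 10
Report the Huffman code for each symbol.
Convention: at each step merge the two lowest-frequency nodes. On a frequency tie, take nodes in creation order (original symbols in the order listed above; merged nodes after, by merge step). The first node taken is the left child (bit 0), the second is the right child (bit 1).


Huffman tree construction:
Step 1: Merge A(1) + E(6) = 7
Step 2: Merge (A+E)(7) + I(10) = 17
Step 3: Merge B(10) + ((A+E)+I)(17) = 27
Step 4: Merge J(23) + H(25) = 48
Step 5: Merge (B+((A+E)+I))(27) + (J+H)(48) = 75
Read each symbol's code off the tree from the root (left child = 0, right child = 1).

Codes:
  H: 11 (length 2)
  I: 011 (length 3)
  E: 0101 (length 4)
  J: 10 (length 2)
  A: 0100 (length 4)
  B: 00 (length 2)
Average code length: 174/75 = 2.3200 bits/symbol


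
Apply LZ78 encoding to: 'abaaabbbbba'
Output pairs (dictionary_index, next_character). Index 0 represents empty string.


LZ78 encoding steps:
Dictionary: {0: ''}
Step 1: w='' (idx 0), next='a' -> output (0, 'a'), add 'a' as idx 1
Step 2: w='' (idx 0), next='b' -> output (0, 'b'), add 'b' as idx 2
Step 3: w='a' (idx 1), next='a' -> output (1, 'a'), add 'aa' as idx 3
Step 4: w='a' (idx 1), next='b' -> output (1, 'b'), add 'ab' as idx 4
Step 5: w='b' (idx 2), next='b' -> output (2, 'b'), add 'bb' as idx 5
Step 6: w='bb' (idx 5), next='a' -> output (5, 'a'), add 'bba' as idx 6


Encoded: [(0, 'a'), (0, 'b'), (1, 'a'), (1, 'b'), (2, 'b'), (5, 'a')]


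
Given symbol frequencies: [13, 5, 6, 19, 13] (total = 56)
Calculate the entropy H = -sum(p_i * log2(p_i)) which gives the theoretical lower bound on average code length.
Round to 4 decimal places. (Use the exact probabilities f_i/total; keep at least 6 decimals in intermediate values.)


Per-symbol terms -p_i * log2(p_i) with p_i = f_i/56:
  p = 13/56 = 0.232143: log2(p) = -2.106915, -p*log2(p) = 0.489105
  p = 5/56 = 0.089286: log2(p) = -3.485427, -p*log2(p) = 0.311199
  p = 6/56 = 0.107143: log2(p) = -3.222392, -p*log2(p) = 0.345256
  p = 19/56 = 0.339286: log2(p) = -1.559427, -p*log2(p) = 0.529091
  p = 13/56 = 0.232143: log2(p) = -2.106915, -p*log2(p) = 0.489105
H = 0.489105 + 0.311199 + 0.345256 + 0.529091 + 0.489105 = 2.163756

H = 2.1638 bits/symbol


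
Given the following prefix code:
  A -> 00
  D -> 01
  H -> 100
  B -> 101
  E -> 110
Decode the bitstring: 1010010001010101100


Decoding step by step:
Bits 101 -> B
Bits 00 -> A
Bits 100 -> H
Bits 01 -> D
Bits 01 -> D
Bits 01 -> D
Bits 01 -> D
Bits 100 -> H


Decoded message: BAHDDDDH


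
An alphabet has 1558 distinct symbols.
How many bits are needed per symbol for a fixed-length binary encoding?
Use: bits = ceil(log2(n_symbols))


log2(1558) = 10.6055
Bracket: 2^10 = 1024 < 1558 <= 2^11 = 2048
So ceil(log2(1558)) = 11

bits = ceil(log2(1558)) = ceil(10.6055) = 11 bits


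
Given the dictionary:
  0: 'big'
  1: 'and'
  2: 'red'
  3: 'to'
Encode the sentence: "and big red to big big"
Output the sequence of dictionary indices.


Look up each word in the dictionary:
  'and' -> 1
  'big' -> 0
  'red' -> 2
  'to' -> 3
  'big' -> 0
  'big' -> 0

Encoded: [1, 0, 2, 3, 0, 0]


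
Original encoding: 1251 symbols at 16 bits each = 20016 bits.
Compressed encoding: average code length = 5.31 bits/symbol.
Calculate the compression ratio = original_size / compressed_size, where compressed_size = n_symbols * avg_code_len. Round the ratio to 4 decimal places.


original_size = n_symbols * orig_bits = 1251 * 16 = 20016 bits
compressed_size = n_symbols * avg_code_len = 1251 * 5.31 = 6642.81 bits
ratio = original_size / compressed_size = 20016 / 6642.81 = 3.0132

Compression ratio = 3.0132


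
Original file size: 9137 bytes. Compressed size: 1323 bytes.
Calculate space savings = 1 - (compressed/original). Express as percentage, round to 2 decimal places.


ratio = compressed/original = 1323/9137 = 0.144796
savings = 1 - ratio = 1 - 0.144796 = 0.855204
as a percentage: 0.855204 * 100 = 85.52%

Space savings = 1 - 1323/9137 = 85.52%


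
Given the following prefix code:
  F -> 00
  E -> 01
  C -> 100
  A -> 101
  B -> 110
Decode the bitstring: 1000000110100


Decoding step by step:
Bits 100 -> C
Bits 00 -> F
Bits 00 -> F
Bits 110 -> B
Bits 100 -> C


Decoded message: CFFBC


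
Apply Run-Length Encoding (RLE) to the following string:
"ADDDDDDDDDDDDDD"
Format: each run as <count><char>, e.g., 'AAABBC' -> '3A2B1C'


Scanning runs left to right:
  i=0: run of 'A' x 1 -> '1A'
  i=1: run of 'D' x 14 -> '14D'

RLE = 1A14D


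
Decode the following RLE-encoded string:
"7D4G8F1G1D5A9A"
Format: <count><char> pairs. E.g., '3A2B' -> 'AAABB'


Expanding each <count><char> pair:
  7D -> 'DDDDDDD'
  4G -> 'GGGG'
  8F -> 'FFFFFFFF'
  1G -> 'G'
  1D -> 'D'
  5A -> 'AAAAA'
  9A -> 'AAAAAAAAA'

Decoded = DDDDDDDGGGGFFFFFFFFGDAAAAAAAAAAAAAA


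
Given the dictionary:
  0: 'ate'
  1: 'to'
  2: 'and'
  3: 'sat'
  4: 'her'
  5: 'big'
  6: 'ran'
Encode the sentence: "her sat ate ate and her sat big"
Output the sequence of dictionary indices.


Look up each word in the dictionary:
  'her' -> 4
  'sat' -> 3
  'ate' -> 0
  'ate' -> 0
  'and' -> 2
  'her' -> 4
  'sat' -> 3
  'big' -> 5

Encoded: [4, 3, 0, 0, 2, 4, 3, 5]


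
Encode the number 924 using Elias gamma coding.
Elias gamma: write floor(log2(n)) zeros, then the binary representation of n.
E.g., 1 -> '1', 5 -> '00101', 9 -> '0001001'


num_bits = floor(log2(924)) + 1 = 10
leading_zeros = num_bits - 1 = 9
binary(924) = 1110011100

Elias gamma(924) = '000000000' + '1110011100' = 0000000001110011100 (19 bits)


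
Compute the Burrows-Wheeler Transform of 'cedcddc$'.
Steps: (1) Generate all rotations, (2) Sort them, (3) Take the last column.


Rotations (sorted):
  0: $cedcddc -> last char: c
  1: c$cedcdd -> last char: d
  2: cddc$ced -> last char: d
  3: cedcddc$ -> last char: $
  4: dc$cedcd -> last char: d
  5: dcddc$ce -> last char: e
  6: ddc$cedc -> last char: c
  7: edcddc$c -> last char: c


BWT = cdd$decc


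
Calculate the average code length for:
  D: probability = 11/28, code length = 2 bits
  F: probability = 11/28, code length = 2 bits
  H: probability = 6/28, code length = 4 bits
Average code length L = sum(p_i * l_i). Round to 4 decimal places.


Weighted contributions p_i * l_i:
  D: (11/28) * 2 = 22/28
  F: (11/28) * 2 = 22/28
  H: (6/28) * 4 = 24/28
Sum = (22 + 22 + 24)/28 = 68/28

L = 68/28 = 2.4286 bits/symbol


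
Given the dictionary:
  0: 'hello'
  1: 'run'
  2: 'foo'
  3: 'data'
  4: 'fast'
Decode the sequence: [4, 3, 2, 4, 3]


Look up each index in the dictionary:
  4 -> 'fast'
  3 -> 'data'
  2 -> 'foo'
  4 -> 'fast'
  3 -> 'data'

Decoded: "fast data foo fast data"


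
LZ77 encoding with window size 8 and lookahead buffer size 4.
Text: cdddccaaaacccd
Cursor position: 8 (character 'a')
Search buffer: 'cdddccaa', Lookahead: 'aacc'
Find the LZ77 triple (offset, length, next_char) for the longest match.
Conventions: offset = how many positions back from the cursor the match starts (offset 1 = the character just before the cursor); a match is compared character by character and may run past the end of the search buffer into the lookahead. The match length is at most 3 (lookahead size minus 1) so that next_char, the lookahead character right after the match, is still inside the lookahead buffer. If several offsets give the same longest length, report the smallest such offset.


Try each offset into the search buffer:
  offset=1 (pos 7, char 'a'): match length 2
  offset=2 (pos 6, char 'a'): match length 2
  offset=3 (pos 5, char 'c'): match length 0
  offset=4 (pos 4, char 'c'): match length 0
  offset=5 (pos 3, char 'd'): match length 0
  offset=6 (pos 2, char 'd'): match length 0
  offset=7 (pos 1, char 'd'): match length 0
  offset=8 (pos 0, char 'c'): match length 0
Longest match has length 2, found at offsets 1, 2; take the smallest, offset 1.
next_char = character at position 8 + 2 = 10 -> 'c'

Best match: offset=1, length=2 (matching 'aa' starting at position 7)
LZ77 triple: (1, 2, 'c')


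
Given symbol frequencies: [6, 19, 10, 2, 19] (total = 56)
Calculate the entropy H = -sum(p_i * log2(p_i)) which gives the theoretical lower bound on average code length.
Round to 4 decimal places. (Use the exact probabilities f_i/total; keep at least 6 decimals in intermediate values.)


Per-symbol terms -p_i * log2(p_i) with p_i = f_i/56:
  p = 6/56 = 0.107143: log2(p) = -3.222392, -p*log2(p) = 0.345256
  p = 19/56 = 0.339286: log2(p) = -1.559427, -p*log2(p) = 0.529091
  p = 10/56 = 0.178571: log2(p) = -2.485427, -p*log2(p) = 0.443826
  p = 2/56 = 0.035714: log2(p) = -4.807355, -p*log2(p) = 0.171691
  p = 19/56 = 0.339286: log2(p) = -1.559427, -p*log2(p) = 0.529091
H = 0.345256 + 0.529091 + 0.443826 + 0.171691 + 0.529091 = 2.018955

H = 2.019 bits/symbol


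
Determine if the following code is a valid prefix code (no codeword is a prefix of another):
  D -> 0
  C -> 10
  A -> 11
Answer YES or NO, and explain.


Checking each pair (does one codeword prefix another?):
  D='0' vs C='10': no prefix
  D='0' vs A='11': no prefix
  C='10' vs D='0': no prefix
  C='10' vs A='11': no prefix
  A='11' vs D='0': no prefix
  A='11' vs C='10': no prefix
No violation found over all pairs.

YES -- this is a valid prefix code. No codeword is a prefix of any other codeword.


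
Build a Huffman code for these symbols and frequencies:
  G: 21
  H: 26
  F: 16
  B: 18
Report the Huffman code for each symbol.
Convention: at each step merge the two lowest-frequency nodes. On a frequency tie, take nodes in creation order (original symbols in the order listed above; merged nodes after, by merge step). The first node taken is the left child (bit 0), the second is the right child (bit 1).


Huffman tree construction:
Step 1: Merge F(16) + B(18) = 34
Step 2: Merge G(21) + H(26) = 47
Step 3: Merge (F+B)(34) + (G+H)(47) = 81
Read each symbol's code off the tree from the root (left child = 0, right child = 1).

Codes:
  G: 10 (length 2)
  H: 11 (length 2)
  F: 00 (length 2)
  B: 01 (length 2)
Average code length: 162/81 = 2.0000 bits/symbol


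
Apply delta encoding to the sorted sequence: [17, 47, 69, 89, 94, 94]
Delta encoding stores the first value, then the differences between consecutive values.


First value: 17
Deltas:
  47 - 17 = 30
  69 - 47 = 22
  89 - 69 = 20
  94 - 89 = 5
  94 - 94 = 0


Delta encoded: [17, 30, 22, 20, 5, 0]


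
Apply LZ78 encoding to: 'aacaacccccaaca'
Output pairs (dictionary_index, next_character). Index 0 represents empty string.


LZ78 encoding steps:
Dictionary: {0: ''}
Step 1: w='' (idx 0), next='a' -> output (0, 'a'), add 'a' as idx 1
Step 2: w='a' (idx 1), next='c' -> output (1, 'c'), add 'ac' as idx 2
Step 3: w='a' (idx 1), next='a' -> output (1, 'a'), add 'aa' as idx 3
Step 4: w='' (idx 0), next='c' -> output (0, 'c'), add 'c' as idx 4
Step 5: w='c' (idx 4), next='c' -> output (4, 'c'), add 'cc' as idx 5
Step 6: w='cc' (idx 5), next='a' -> output (5, 'a'), add 'cca' as idx 6
Step 7: w='ac' (idx 2), next='a' -> output (2, 'a'), add 'aca' as idx 7


Encoded: [(0, 'a'), (1, 'c'), (1, 'a'), (0, 'c'), (4, 'c'), (5, 'a'), (2, 'a')]


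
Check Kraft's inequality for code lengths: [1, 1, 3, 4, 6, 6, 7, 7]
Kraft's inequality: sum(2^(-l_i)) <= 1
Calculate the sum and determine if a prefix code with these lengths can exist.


Sum = 2^(-1) + 2^(-1) + 2^(-3) + 2^(-4) + 2^(-6) + 2^(-6) + 2^(-7) + 2^(-7)
    = 0.5 + 0.5 + 0.125 + 0.0625 + 0.015625 + 0.015625 + 0.0078125 + 0.0078125
    = 158/128 = 1.234375
Since 1.234375 > 1, Kraft's inequality is NOT satisfied.
A prefix code with these lengths CANNOT exist.

Kraft sum = 1.234375. Not satisfied.


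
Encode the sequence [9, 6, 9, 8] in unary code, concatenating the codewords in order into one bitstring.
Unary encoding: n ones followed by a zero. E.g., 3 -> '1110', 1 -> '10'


Encode each number as n ones followed by a terminating 0:
  9 -> 1111111110 (10 bits)
  6 -> 1111110 (7 bits)
  9 -> 1111111110 (10 bits)
  8 -> 111111110 (9 bits)
Total length = 10 + 7 + 10 + 9 = 36 bits.

Unary([9, 6, 9, 8]) = 111111111011111101111111110111111110 (36 bits)


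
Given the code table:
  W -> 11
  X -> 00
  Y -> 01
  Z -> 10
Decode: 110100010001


Decoding:
11 -> W
01 -> Y
00 -> X
01 -> Y
00 -> X
01 -> Y


Result: WYXYXY


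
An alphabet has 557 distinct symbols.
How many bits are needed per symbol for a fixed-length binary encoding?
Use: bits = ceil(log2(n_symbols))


log2(557) = 9.1215
Bracket: 2^9 = 512 < 557 <= 2^10 = 1024
So ceil(log2(557)) = 10

bits = ceil(log2(557)) = ceil(9.1215) = 10 bits


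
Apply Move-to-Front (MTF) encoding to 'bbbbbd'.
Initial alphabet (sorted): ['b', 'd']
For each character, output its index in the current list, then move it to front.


MTF encoding:
'b': index 0 in ['b', 'd'] -> ['b', 'd']
'b': index 0 in ['b', 'd'] -> ['b', 'd']
'b': index 0 in ['b', 'd'] -> ['b', 'd']
'b': index 0 in ['b', 'd'] -> ['b', 'd']
'b': index 0 in ['b', 'd'] -> ['b', 'd']
'd': index 1 in ['b', 'd'] -> ['d', 'b']


Output: [0, 0, 0, 0, 0, 1]


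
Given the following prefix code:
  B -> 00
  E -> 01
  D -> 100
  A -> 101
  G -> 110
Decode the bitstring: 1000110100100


Decoding step by step:
Bits 100 -> D
Bits 01 -> E
Bits 101 -> A
Bits 00 -> B
Bits 100 -> D


Decoded message: DEABD


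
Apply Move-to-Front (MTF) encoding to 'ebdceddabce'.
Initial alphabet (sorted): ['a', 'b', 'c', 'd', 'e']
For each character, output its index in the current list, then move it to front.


MTF encoding:
'e': index 4 in ['a', 'b', 'c', 'd', 'e'] -> ['e', 'a', 'b', 'c', 'd']
'b': index 2 in ['e', 'a', 'b', 'c', 'd'] -> ['b', 'e', 'a', 'c', 'd']
'd': index 4 in ['b', 'e', 'a', 'c', 'd'] -> ['d', 'b', 'e', 'a', 'c']
'c': index 4 in ['d', 'b', 'e', 'a', 'c'] -> ['c', 'd', 'b', 'e', 'a']
'e': index 3 in ['c', 'd', 'b', 'e', 'a'] -> ['e', 'c', 'd', 'b', 'a']
'd': index 2 in ['e', 'c', 'd', 'b', 'a'] -> ['d', 'e', 'c', 'b', 'a']
'd': index 0 in ['d', 'e', 'c', 'b', 'a'] -> ['d', 'e', 'c', 'b', 'a']
'a': index 4 in ['d', 'e', 'c', 'b', 'a'] -> ['a', 'd', 'e', 'c', 'b']
'b': index 4 in ['a', 'd', 'e', 'c', 'b'] -> ['b', 'a', 'd', 'e', 'c']
'c': index 4 in ['b', 'a', 'd', 'e', 'c'] -> ['c', 'b', 'a', 'd', 'e']
'e': index 4 in ['c', 'b', 'a', 'd', 'e'] -> ['e', 'c', 'b', 'a', 'd']


Output: [4, 2, 4, 4, 3, 2, 0, 4, 4, 4, 4]


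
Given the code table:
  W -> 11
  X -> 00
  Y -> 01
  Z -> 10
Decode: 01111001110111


Decoding:
01 -> Y
11 -> W
10 -> Z
01 -> Y
11 -> W
01 -> Y
11 -> W


Result: YWZYWYW


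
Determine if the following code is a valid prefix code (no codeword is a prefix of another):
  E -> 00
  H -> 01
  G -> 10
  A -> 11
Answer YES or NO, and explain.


Checking each pair (does one codeword prefix another?):
  E='00' vs H='01': no prefix
  E='00' vs G='10': no prefix
  E='00' vs A='11': no prefix
  H='01' vs E='00': no prefix
  H='01' vs G='10': no prefix
  H='01' vs A='11': no prefix
  G='10' vs E='00': no prefix
  G='10' vs H='01': no prefix
  G='10' vs A='11': no prefix
  A='11' vs E='00': no prefix
  A='11' vs H='01': no prefix
  A='11' vs G='10': no prefix
No violation found over all pairs.

YES -- this is a valid prefix code. No codeword is a prefix of any other codeword.


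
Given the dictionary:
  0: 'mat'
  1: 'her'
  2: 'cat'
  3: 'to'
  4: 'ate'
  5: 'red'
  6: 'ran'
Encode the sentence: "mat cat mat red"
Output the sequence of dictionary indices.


Look up each word in the dictionary:
  'mat' -> 0
  'cat' -> 2
  'mat' -> 0
  'red' -> 5

Encoded: [0, 2, 0, 5]


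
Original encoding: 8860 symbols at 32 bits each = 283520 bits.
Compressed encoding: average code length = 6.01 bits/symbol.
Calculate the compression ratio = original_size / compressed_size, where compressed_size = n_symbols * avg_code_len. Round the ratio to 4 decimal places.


original_size = n_symbols * orig_bits = 8860 * 32 = 283520 bits
compressed_size = n_symbols * avg_code_len = 8860 * 6.01 = 53248.6 bits
ratio = original_size / compressed_size = 283520 / 53248.6 = 5.3245

Compression ratio = 5.3245


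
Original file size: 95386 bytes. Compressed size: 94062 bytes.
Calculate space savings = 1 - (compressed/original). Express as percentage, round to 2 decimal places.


ratio = compressed/original = 94062/95386 = 0.98612
savings = 1 - ratio = 1 - 0.98612 = 0.01388
as a percentage: 0.01388 * 100 = 1.39%

Space savings = 1 - 94062/95386 = 1.39%


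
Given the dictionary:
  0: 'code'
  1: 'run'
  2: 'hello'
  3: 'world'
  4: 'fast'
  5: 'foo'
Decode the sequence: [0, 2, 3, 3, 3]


Look up each index in the dictionary:
  0 -> 'code'
  2 -> 'hello'
  3 -> 'world'
  3 -> 'world'
  3 -> 'world'

Decoded: "code hello world world world"


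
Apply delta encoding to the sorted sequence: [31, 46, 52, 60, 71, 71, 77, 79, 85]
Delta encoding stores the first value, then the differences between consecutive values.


First value: 31
Deltas:
  46 - 31 = 15
  52 - 46 = 6
  60 - 52 = 8
  71 - 60 = 11
  71 - 71 = 0
  77 - 71 = 6
  79 - 77 = 2
  85 - 79 = 6


Delta encoded: [31, 15, 6, 8, 11, 0, 6, 2, 6]


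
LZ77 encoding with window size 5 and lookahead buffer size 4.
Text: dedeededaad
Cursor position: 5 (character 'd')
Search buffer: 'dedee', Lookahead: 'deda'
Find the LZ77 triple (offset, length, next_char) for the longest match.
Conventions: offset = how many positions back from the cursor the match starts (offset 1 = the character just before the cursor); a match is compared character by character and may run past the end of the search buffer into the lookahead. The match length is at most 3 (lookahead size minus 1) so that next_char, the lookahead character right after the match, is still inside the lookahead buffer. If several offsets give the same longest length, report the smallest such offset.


Try each offset into the search buffer:
  offset=1 (pos 4, char 'e'): match length 0
  offset=2 (pos 3, char 'e'): match length 0
  offset=3 (pos 2, char 'd'): match length 2
  offset=4 (pos 1, char 'e'): match length 0
  offset=5 (pos 0, char 'd'): match length 3
Longest match has length 3 at offset 5.
next_char = character at position 5 + 3 = 8 -> 'a'

Best match: offset=5, length=3 (matching 'ded' starting at position 0)
LZ77 triple: (5, 3, 'a')


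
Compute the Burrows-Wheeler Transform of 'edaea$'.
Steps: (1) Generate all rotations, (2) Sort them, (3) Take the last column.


Rotations (sorted):
  0: $edaea -> last char: a
  1: a$edae -> last char: e
  2: aea$ed -> last char: d
  3: daea$e -> last char: e
  4: ea$eda -> last char: a
  5: edaea$ -> last char: $


BWT = aedea$


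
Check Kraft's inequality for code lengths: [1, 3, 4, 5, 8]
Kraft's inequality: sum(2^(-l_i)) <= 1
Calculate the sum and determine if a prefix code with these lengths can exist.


Sum = 2^(-1) + 2^(-3) + 2^(-4) + 2^(-5) + 2^(-8)
    = 0.5 + 0.125 + 0.0625 + 0.03125 + 0.00390625
    = 185/256 = 0.72265625
Since 0.72265625 <= 1, Kraft's inequality IS satisfied.
A prefix code with these lengths CAN exist.

Kraft sum = 0.72265625. Satisfied.


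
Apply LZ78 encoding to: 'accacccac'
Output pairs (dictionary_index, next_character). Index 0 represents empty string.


LZ78 encoding steps:
Dictionary: {0: ''}
Step 1: w='' (idx 0), next='a' -> output (0, 'a'), add 'a' as idx 1
Step 2: w='' (idx 0), next='c' -> output (0, 'c'), add 'c' as idx 2
Step 3: w='c' (idx 2), next='a' -> output (2, 'a'), add 'ca' as idx 3
Step 4: w='c' (idx 2), next='c' -> output (2, 'c'), add 'cc' as idx 4
Step 5: w='ca' (idx 3), next='c' -> output (3, 'c'), add 'cac' as idx 5


Encoded: [(0, 'a'), (0, 'c'), (2, 'a'), (2, 'c'), (3, 'c')]


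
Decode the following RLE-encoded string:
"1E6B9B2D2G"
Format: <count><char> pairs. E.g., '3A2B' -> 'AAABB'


Expanding each <count><char> pair:
  1E -> 'E'
  6B -> 'BBBBBB'
  9B -> 'BBBBBBBBB'
  2D -> 'DD'
  2G -> 'GG'

Decoded = EBBBBBBBBBBBBBBBDDGG


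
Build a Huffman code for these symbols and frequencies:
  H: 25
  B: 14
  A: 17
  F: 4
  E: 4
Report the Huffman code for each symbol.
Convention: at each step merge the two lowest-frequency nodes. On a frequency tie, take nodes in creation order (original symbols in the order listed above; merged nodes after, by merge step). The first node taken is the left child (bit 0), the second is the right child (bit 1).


Huffman tree construction:
Step 1: Merge F(4) + E(4) = 8
Step 2: Merge (F+E)(8) + B(14) = 22
Step 3: Merge A(17) + ((F+E)+B)(22) = 39
Step 4: Merge H(25) + (A+((F+E)+B))(39) = 64
Read each symbol's code off the tree from the root (left child = 0, right child = 1).

Codes:
  H: 0 (length 1)
  B: 111 (length 3)
  A: 10 (length 2)
  F: 1100 (length 4)
  E: 1101 (length 4)
Average code length: 133/64 = 2.0781 bits/symbol


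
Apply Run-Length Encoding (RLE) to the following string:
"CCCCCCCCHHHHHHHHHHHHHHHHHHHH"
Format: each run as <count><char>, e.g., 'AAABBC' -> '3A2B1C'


Scanning runs left to right:
  i=0: run of 'C' x 8 -> '8C'
  i=8: run of 'H' x 20 -> '20H'

RLE = 8C20H


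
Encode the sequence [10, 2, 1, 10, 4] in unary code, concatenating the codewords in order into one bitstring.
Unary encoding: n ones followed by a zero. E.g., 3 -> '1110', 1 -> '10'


Encode each number as n ones followed by a terminating 0:
  10 -> 11111111110 (11 bits)
  2 -> 110 (3 bits)
  1 -> 10 (2 bits)
  10 -> 11111111110 (11 bits)
  4 -> 11110 (5 bits)
Total length = 11 + 3 + 2 + 11 + 5 = 32 bits.

Unary([10, 2, 1, 10, 4]) = 11111111110110101111111111011110 (32 bits)


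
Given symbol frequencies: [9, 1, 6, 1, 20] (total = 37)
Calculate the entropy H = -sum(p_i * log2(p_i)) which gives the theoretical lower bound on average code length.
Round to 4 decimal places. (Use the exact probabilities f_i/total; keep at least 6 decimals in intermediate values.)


Per-symbol terms -p_i * log2(p_i) with p_i = f_i/37:
  p = 9/37 = 0.243243: log2(p) = -2.039528, -p*log2(p) = 0.496101
  p = 1/37 = 0.027027: log2(p) = -5.209453, -p*log2(p) = 0.140796
  p = 6/37 = 0.162162: log2(p) = -2.624491, -p*log2(p) = 0.425593
  p = 1/37 = 0.027027: log2(p) = -5.209453, -p*log2(p) = 0.140796
  p = 20/37 = 0.540541: log2(p) = -0.887525, -p*log2(p) = 0.479743
H = 0.496101 + 0.140796 + 0.425593 + 0.140796 + 0.479743 = 1.683029

H = 1.683 bits/symbol


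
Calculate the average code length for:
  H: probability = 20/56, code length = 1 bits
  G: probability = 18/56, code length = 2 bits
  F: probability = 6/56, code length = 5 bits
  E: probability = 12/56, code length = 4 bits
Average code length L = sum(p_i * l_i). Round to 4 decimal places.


Weighted contributions p_i * l_i:
  H: (20/56) * 1 = 20/56
  G: (18/56) * 2 = 36/56
  F: (6/56) * 5 = 30/56
  E: (12/56) * 4 = 48/56
Sum = (20 + 36 + 30 + 48)/56 = 134/56

L = 134/56 = 2.3929 bits/symbol


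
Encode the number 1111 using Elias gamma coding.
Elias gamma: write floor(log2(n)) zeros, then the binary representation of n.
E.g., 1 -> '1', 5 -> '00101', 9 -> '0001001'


num_bits = floor(log2(1111)) + 1 = 11
leading_zeros = num_bits - 1 = 10
binary(1111) = 10001010111

Elias gamma(1111) = '0000000000' + '10001010111' = 000000000010001010111 (21 bits)


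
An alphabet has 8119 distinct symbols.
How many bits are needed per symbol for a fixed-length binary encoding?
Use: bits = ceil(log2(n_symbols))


log2(8119) = 12.9871
Bracket: 2^12 = 4096 < 8119 <= 2^13 = 8192
So ceil(log2(8119)) = 13

bits = ceil(log2(8119)) = ceil(12.9871) = 13 bits


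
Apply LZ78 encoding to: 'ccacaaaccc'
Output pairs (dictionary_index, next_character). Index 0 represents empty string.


LZ78 encoding steps:
Dictionary: {0: ''}
Step 1: w='' (idx 0), next='c' -> output (0, 'c'), add 'c' as idx 1
Step 2: w='c' (idx 1), next='a' -> output (1, 'a'), add 'ca' as idx 2
Step 3: w='ca' (idx 2), next='a' -> output (2, 'a'), add 'caa' as idx 3
Step 4: w='' (idx 0), next='a' -> output (0, 'a'), add 'a' as idx 4
Step 5: w='c' (idx 1), next='c' -> output (1, 'c'), add 'cc' as idx 5
Step 6: w='c' (idx 1), end of input -> output (1, '')


Encoded: [(0, 'c'), (1, 'a'), (2, 'a'), (0, 'a'), (1, 'c'), (1, '')]


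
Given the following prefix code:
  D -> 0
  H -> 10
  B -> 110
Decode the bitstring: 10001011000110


Decoding step by step:
Bits 10 -> H
Bits 0 -> D
Bits 0 -> D
Bits 10 -> H
Bits 110 -> B
Bits 0 -> D
Bits 0 -> D
Bits 110 -> B


Decoded message: HDDHBDDB


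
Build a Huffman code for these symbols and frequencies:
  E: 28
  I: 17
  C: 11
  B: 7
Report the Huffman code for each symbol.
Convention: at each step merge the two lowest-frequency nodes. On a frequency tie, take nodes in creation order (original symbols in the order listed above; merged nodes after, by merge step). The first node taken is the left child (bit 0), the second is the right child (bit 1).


Huffman tree construction:
Step 1: Merge B(7) + C(11) = 18
Step 2: Merge I(17) + (B+C)(18) = 35
Step 3: Merge E(28) + (I+(B+C))(35) = 63
Read each symbol's code off the tree from the root (left child = 0, right child = 1).

Codes:
  E: 0 (length 1)
  I: 10 (length 2)
  C: 111 (length 3)
  B: 110 (length 3)
Average code length: 116/63 = 1.8413 bits/symbol


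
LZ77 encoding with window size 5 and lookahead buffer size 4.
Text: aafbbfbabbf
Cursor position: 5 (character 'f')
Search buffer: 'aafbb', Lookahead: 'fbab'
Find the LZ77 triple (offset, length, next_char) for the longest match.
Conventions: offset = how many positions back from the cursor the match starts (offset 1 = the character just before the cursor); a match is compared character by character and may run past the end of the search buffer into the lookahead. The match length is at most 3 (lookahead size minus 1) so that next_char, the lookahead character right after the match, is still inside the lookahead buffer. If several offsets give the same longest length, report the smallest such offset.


Try each offset into the search buffer:
  offset=1 (pos 4, char 'b'): match length 0
  offset=2 (pos 3, char 'b'): match length 0
  offset=3 (pos 2, char 'f'): match length 2
  offset=4 (pos 1, char 'a'): match length 0
  offset=5 (pos 0, char 'a'): match length 0
Longest match has length 2 at offset 3.
next_char = character at position 5 + 2 = 7 -> 'a'

Best match: offset=3, length=2 (matching 'fb' starting at position 2)
LZ77 triple: (3, 2, 'a')


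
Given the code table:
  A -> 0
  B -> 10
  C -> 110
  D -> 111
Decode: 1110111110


Decoding:
111 -> D
0 -> A
111 -> D
110 -> C


Result: DADC


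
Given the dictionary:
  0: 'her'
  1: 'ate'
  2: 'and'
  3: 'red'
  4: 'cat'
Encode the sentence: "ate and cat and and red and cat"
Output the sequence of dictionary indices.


Look up each word in the dictionary:
  'ate' -> 1
  'and' -> 2
  'cat' -> 4
  'and' -> 2
  'and' -> 2
  'red' -> 3
  'and' -> 2
  'cat' -> 4

Encoded: [1, 2, 4, 2, 2, 3, 2, 4]


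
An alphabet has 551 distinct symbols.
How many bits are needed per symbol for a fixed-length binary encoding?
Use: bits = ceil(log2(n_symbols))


log2(551) = 9.1059
Bracket: 2^9 = 512 < 551 <= 2^10 = 1024
So ceil(log2(551)) = 10

bits = ceil(log2(551)) = ceil(9.1059) = 10 bits


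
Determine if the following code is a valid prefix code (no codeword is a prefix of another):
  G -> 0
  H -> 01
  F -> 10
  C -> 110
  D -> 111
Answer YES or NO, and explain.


Checking each pair (does one codeword prefix another?):
  G='0' vs H='01': prefix -- VIOLATION

NO -- this is NOT a valid prefix code. G (0) is a prefix of H (01).


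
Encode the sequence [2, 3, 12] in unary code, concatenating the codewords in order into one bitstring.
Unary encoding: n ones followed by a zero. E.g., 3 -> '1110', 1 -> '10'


Encode each number as n ones followed by a terminating 0:
  2 -> 110 (3 bits)
  3 -> 1110 (4 bits)
  12 -> 1111111111110 (13 bits)
Total length = 3 + 4 + 13 = 20 bits.

Unary([2, 3, 12]) = 11011101111111111110 (20 bits)


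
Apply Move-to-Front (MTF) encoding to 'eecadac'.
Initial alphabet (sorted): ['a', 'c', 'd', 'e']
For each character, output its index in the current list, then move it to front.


MTF encoding:
'e': index 3 in ['a', 'c', 'd', 'e'] -> ['e', 'a', 'c', 'd']
'e': index 0 in ['e', 'a', 'c', 'd'] -> ['e', 'a', 'c', 'd']
'c': index 2 in ['e', 'a', 'c', 'd'] -> ['c', 'e', 'a', 'd']
'a': index 2 in ['c', 'e', 'a', 'd'] -> ['a', 'c', 'e', 'd']
'd': index 3 in ['a', 'c', 'e', 'd'] -> ['d', 'a', 'c', 'e']
'a': index 1 in ['d', 'a', 'c', 'e'] -> ['a', 'd', 'c', 'e']
'c': index 2 in ['a', 'd', 'c', 'e'] -> ['c', 'a', 'd', 'e']


Output: [3, 0, 2, 2, 3, 1, 2]


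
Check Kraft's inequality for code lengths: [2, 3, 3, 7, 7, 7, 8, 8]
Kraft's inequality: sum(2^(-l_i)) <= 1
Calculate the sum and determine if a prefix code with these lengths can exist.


Sum = 2^(-2) + 2^(-3) + 2^(-3) + 2^(-7) + 2^(-7) + 2^(-7) + 2^(-8) + 2^(-8)
    = 0.25 + 0.125 + 0.125 + 0.0078125 + 0.0078125 + 0.0078125 + 0.00390625 + 0.00390625
    = 136/256 = 0.53125
Since 0.53125 <= 1, Kraft's inequality IS satisfied.
A prefix code with these lengths CAN exist.

Kraft sum = 0.53125. Satisfied.


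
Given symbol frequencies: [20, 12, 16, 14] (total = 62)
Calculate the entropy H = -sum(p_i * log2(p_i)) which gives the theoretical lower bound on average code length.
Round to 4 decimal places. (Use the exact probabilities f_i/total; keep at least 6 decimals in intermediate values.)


Per-symbol terms -p_i * log2(p_i) with p_i = f_i/62:
  p = 20/62 = 0.322581: log2(p) = -1.632268, -p*log2(p) = 0.526538
  p = 12/62 = 0.193548: log2(p) = -2.369234, -p*log2(p) = 0.458561
  p = 16/62 = 0.258065: log2(p) = -1.954196, -p*log2(p) = 0.504309
  p = 14/62 = 0.225806: log2(p) = -2.146841, -p*log2(p) = 0.484771
H = 0.526538 + 0.458561 + 0.504309 + 0.484771 = 1.974179

H = 1.9742 bits/symbol


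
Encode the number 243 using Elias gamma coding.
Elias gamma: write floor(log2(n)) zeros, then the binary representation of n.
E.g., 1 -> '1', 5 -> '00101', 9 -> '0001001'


num_bits = floor(log2(243)) + 1 = 8
leading_zeros = num_bits - 1 = 7
binary(243) = 11110011

Elias gamma(243) = '0000000' + '11110011' = 000000011110011 (15 bits)


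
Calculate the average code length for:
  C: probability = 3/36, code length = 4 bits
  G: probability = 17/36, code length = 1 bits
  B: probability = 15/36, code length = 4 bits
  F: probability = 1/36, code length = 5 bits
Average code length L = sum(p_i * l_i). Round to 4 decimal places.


Weighted contributions p_i * l_i:
  C: (3/36) * 4 = 12/36
  G: (17/36) * 1 = 17/36
  B: (15/36) * 4 = 60/36
  F: (1/36) * 5 = 5/36
Sum = (12 + 17 + 60 + 5)/36 = 94/36

L = 94/36 = 2.6111 bits/symbol


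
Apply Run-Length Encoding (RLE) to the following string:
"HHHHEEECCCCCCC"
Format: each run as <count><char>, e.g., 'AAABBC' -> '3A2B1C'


Scanning runs left to right:
  i=0: run of 'H' x 4 -> '4H'
  i=4: run of 'E' x 3 -> '3E'
  i=7: run of 'C' x 7 -> '7C'

RLE = 4H3E7C


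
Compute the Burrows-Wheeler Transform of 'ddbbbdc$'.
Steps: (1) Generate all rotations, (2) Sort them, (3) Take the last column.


Rotations (sorted):
  0: $ddbbbdc -> last char: c
  1: bbbdc$dd -> last char: d
  2: bbdc$ddb -> last char: b
  3: bdc$ddbb -> last char: b
  4: c$ddbbbd -> last char: d
  5: dbbbdc$d -> last char: d
  6: dc$ddbbb -> last char: b
  7: ddbbbdc$ -> last char: $


BWT = cdbbddb$


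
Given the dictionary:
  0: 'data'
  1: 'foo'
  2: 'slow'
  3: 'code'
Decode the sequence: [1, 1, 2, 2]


Look up each index in the dictionary:
  1 -> 'foo'
  1 -> 'foo'
  2 -> 'slow'
  2 -> 'slow'

Decoded: "foo foo slow slow"


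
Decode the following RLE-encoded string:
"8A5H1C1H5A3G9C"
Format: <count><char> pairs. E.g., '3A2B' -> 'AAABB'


Expanding each <count><char> pair:
  8A -> 'AAAAAAAA'
  5H -> 'HHHHH'
  1C -> 'C'
  1H -> 'H'
  5A -> 'AAAAA'
  3G -> 'GGG'
  9C -> 'CCCCCCCCC'

Decoded = AAAAAAAAHHHHHCHAAAAAGGGCCCCCCCCC


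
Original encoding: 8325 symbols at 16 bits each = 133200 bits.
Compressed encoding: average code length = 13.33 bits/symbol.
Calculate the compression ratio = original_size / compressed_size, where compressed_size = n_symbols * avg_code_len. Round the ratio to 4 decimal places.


original_size = n_symbols * orig_bits = 8325 * 16 = 133200 bits
compressed_size = n_symbols * avg_code_len = 8325 * 13.33 = 110972.25 bits
ratio = original_size / compressed_size = 133200 / 110972.25 = 1.2003

Compression ratio = 1.2003


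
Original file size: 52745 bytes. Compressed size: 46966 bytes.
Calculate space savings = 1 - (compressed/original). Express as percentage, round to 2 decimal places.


ratio = compressed/original = 46966/52745 = 0.890435
savings = 1 - ratio = 1 - 0.890435 = 0.109565
as a percentage: 0.109565 * 100 = 10.96%

Space savings = 1 - 46966/52745 = 10.96%


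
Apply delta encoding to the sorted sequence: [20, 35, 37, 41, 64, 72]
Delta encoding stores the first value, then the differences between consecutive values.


First value: 20
Deltas:
  35 - 20 = 15
  37 - 35 = 2
  41 - 37 = 4
  64 - 41 = 23
  72 - 64 = 8


Delta encoded: [20, 15, 2, 4, 23, 8]


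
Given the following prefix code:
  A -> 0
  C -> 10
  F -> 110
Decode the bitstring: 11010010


Decoding step by step:
Bits 110 -> F
Bits 10 -> C
Bits 0 -> A
Bits 10 -> C


Decoded message: FCAC


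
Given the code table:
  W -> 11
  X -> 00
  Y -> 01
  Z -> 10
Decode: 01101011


Decoding:
01 -> Y
10 -> Z
10 -> Z
11 -> W


Result: YZZW


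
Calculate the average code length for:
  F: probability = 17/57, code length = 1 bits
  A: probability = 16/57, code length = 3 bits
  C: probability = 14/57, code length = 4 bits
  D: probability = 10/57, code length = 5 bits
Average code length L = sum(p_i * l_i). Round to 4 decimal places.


Weighted contributions p_i * l_i:
  F: (17/57) * 1 = 17/57
  A: (16/57) * 3 = 48/57
  C: (14/57) * 4 = 56/57
  D: (10/57) * 5 = 50/57
Sum = (17 + 48 + 56 + 50)/57 = 171/57

L = 171/57 = 3.0000 bits/symbol


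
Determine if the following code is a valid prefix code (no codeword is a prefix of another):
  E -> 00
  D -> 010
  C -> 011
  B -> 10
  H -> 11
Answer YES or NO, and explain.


Checking each pair (does one codeword prefix another?):
  E='00' vs D='010': no prefix
  E='00' vs C='011': no prefix
  E='00' vs B='10': no prefix
  E='00' vs H='11': no prefix
  D='010' vs E='00': no prefix
  D='010' vs C='011': no prefix
  D='010' vs B='10': no prefix
  D='010' vs H='11': no prefix
  C='011' vs E='00': no prefix
  C='011' vs D='010': no prefix
  C='011' vs B='10': no prefix
  C='011' vs H='11': no prefix
  B='10' vs E='00': no prefix
  B='10' vs D='010': no prefix
  B='10' vs C='011': no prefix
  B='10' vs H='11': no prefix
  H='11' vs E='00': no prefix
  H='11' vs D='010': no prefix
  H='11' vs C='011': no prefix
  H='11' vs B='10': no prefix
No violation found over all pairs.

YES -- this is a valid prefix code. No codeword is a prefix of any other codeword.
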